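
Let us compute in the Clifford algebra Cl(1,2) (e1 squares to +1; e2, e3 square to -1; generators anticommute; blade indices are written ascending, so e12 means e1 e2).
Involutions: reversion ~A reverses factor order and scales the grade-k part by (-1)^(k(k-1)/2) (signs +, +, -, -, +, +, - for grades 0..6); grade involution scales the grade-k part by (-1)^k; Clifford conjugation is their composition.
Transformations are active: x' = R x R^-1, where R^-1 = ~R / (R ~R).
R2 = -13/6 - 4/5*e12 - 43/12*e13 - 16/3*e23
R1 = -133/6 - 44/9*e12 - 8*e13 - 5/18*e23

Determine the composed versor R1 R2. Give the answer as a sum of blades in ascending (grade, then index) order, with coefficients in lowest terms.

Distribute over the terms of R1 (each basis-blade product reordered to ascending indices, repeated generators contracted through their squares):
(-133/6) R2 = 1729/36 + 266/15*e12 + 5719/72*e13 + 1064/9*e23
(-44/9*e12) R2 = 176/45 + 286/27*e12 - 704/27*e13 - 473/27*e23
(-8*e13) R2 = 86/3 + 128/3*e12 + 52/3*e13 + 32/5*e23
(-5/18*e23) R2 = -40/27 - 215/216*e12 + 2/9*e13 + 65/108*e23
Summing the partial products and collecting blades:
Answer: 42727/540 + 25199/360*e12 + 15317/216*e13 + 19387/180*e23


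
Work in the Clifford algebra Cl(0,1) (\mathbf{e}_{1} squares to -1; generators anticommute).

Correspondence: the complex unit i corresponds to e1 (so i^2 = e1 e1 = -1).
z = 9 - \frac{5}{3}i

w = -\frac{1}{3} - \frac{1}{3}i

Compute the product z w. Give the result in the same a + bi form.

In blades: z = 9 - \frac{5}{3} e_{1}, w = -\frac{1}{3} - \frac{1}{3} e_{1}.
Distribute z over w term by term (generator squares from the signature, products reordered to ascending indices): (9)*w = -3 - 3 e_{1}; (-\frac{5}{3} e_{1})*w = -\frac{5}{9} + \frac{5}{9} e_{1}.
Sum: -\frac{32}{9} - \frac{22}{9} e_{1}; translating back through the correspondence:
Answer: -\frac{32}{9} - \frac{22}{9}i


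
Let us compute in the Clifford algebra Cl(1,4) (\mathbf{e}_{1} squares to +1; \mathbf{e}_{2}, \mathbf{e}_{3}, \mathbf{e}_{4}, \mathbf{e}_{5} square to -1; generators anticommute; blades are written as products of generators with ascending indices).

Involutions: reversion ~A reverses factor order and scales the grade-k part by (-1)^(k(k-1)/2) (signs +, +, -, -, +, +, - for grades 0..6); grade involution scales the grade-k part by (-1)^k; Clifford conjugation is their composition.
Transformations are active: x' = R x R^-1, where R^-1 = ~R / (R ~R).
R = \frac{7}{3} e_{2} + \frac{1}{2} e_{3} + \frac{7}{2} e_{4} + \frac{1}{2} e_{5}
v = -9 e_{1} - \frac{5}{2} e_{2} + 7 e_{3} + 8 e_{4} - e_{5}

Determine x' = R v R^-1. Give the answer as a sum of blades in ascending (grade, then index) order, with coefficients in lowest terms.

~R = \frac{7}{3} e_{2} + \frac{1}{2} e_{3} + \frac{7}{2} e_{4} + \frac{1}{2} e_{5}, and R ~R = -\frac{655}{36}, so R^-1 = ~R / (-\frac{655}{36}).
R v = -\frac{151}{6} + 21 e_{1} e_{2} + \frac{9}{2} e_{1} e_{3} + \frac{63}{2} e_{1} e_{4} + \frac{9}{2} e_{1} e_{5} + \frac{211}{12} e_{2} e_{3} + \frac{329}{12} e_{2} e_{4} - \frac{13}{12} e_{2} e_{5} - \frac{41}{2} e_{3} e_{4} - 4 e_{3} e_{5} - \frac{15}{2} e_{4} e_{5}
Answer: 9 e_{1} + \frac{11731}{1310} e_{2} - \frac{3679}{655} e_{3} + \frac{1102}{655} e_{4} + \frac{1561}{655} e_{5}


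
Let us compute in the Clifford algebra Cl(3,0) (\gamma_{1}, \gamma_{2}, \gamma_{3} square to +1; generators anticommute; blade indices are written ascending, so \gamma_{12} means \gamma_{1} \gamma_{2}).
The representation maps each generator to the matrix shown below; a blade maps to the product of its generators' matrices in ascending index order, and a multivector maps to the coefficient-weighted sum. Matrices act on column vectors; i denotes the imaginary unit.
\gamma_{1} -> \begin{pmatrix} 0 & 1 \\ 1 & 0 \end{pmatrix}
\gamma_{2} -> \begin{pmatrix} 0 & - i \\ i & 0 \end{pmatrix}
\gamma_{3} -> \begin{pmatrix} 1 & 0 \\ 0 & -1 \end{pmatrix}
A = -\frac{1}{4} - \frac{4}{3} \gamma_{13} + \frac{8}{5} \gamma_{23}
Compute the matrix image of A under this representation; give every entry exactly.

Bivector images (products of the table entries): rho(\gamma_{13}) = rho(\gamma_{1})rho(\gamma_{3}) = \begin{pmatrix} 0 & -1 \\ 1 & 0 \end{pmatrix}; rho(\gamma_{23}) = rho(\gamma_{2})rho(\gamma_{3}) = \begin{pmatrix} 0 & i \\ i & 0 \end{pmatrix}.
M = (-\frac{1}{4})*1 + (-\frac{4}{3})*rho(\gamma_{13}) + (\frac{8}{5})*rho(\gamma_{23}), summed entrywise (1 is the identity matrix):
Answer: \begin{pmatrix} - \frac{1}{4} & \frac{4}{3} + \frac{8 i}{5} \\ - \frac{4}{3} + \frac{8 i}{5} & - \frac{1}{4} \end{pmatrix}


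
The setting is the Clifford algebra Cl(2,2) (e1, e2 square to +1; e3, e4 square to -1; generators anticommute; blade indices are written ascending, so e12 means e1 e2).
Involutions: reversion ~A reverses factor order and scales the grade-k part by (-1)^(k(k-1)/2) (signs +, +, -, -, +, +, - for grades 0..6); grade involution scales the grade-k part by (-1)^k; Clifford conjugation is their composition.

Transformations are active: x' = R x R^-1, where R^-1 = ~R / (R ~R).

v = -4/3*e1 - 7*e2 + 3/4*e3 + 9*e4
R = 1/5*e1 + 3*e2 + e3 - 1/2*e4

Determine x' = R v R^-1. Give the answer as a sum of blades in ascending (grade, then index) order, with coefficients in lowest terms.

~R = 1/5*e1 + 3*e2 + e3 - 1/2*e4, and R ~R = 779/100, so R^-1 = ~R / (779/100).
R v = -1051/60 + 13/5*e12 + 89/60*e13 + 17/15*e14 + 37/4*e23 + 47/2*e24 + 75/8*e34
Answer: 338/779*e1 - 5057/779*e2 - 49051/9348*e3 - 15778/2337*e4


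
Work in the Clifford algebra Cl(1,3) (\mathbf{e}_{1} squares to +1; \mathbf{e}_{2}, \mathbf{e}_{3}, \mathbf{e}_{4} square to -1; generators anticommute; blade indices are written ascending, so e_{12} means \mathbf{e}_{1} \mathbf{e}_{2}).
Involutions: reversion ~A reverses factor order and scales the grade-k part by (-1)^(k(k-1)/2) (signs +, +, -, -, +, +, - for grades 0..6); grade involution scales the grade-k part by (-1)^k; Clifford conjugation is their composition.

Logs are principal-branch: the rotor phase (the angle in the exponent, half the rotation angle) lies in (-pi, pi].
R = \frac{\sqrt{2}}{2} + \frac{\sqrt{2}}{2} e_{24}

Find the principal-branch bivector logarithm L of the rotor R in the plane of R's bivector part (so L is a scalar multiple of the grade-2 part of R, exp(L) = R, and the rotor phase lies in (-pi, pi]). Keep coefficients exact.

The scalar part of R is \frac{\sqrt{2}}{2}, so the principal-branch rotor phase is pinned; divide the bivector part by its sine to get the unit plane — L is the phase times that plane.
Concretely: cos(phase) = \frac{\sqrt{2}}{2} gives phase = ±\frac{\pi}{4}, and since phase/sin(phase) is even the sign is immaterial: L = (phase/sin(phase)) * <R>_2 = (\frac{\sqrt{2} \pi}{4}) * <R>_2.
Answer: \frac{\pi}{4} e_{24}


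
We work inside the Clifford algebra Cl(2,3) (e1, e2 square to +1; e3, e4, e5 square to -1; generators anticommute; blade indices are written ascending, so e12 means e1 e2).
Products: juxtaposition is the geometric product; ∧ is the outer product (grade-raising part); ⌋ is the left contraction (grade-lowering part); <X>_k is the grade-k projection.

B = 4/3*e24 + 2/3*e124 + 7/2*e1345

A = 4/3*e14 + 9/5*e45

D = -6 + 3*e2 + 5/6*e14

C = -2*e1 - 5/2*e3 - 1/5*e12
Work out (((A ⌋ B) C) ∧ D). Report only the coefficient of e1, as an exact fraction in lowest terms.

step 1: -8/9*e2 - 63/10*e13 - 14/3*e35
step 2: -2867/180*e1 - 63/5*e3 + 35/3*e5 - 16/9*e12 + 1567/450*e23 + 28/3*e135 + 14/15*e1235
step 3: 2867/30*e1 + 378/5*e3 - 70*e5 - 2227/60*e12 + 1268/75*e23 - 35*e25 + 21/2*e134 - 56*e135 + 175/18*e145 + 1567/540*e1234 + 112/5*e1235
Answer: 2867/30


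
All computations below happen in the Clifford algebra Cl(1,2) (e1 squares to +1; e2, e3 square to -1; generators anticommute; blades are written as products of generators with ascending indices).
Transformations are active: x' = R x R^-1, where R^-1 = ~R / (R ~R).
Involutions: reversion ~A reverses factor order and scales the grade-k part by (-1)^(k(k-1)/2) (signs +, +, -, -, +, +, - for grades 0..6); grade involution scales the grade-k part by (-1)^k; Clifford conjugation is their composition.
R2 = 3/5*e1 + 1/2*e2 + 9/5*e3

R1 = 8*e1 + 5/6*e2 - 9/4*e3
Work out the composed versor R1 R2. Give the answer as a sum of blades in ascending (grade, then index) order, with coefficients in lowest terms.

Distribute over the terms of R1 (each basis-blade product reordered to ascending indices, repeated generators contracted through their squares):
(8*e1) R2 = 24/5 + 4*e1 e2 + 72/5*e1 e3
(5/6*e2) R2 = -5/12 - 1/2*e1 e2 + 3/2*e2 e3
(-9/4*e3) R2 = 81/20 + 27/20*e1 e3 + 9/8*e2 e3
Summing the partial products and collecting blades:
Answer: 253/30 + 7/2*e1 e2 + 63/4*e1 e3 + 21/8*e2 e3


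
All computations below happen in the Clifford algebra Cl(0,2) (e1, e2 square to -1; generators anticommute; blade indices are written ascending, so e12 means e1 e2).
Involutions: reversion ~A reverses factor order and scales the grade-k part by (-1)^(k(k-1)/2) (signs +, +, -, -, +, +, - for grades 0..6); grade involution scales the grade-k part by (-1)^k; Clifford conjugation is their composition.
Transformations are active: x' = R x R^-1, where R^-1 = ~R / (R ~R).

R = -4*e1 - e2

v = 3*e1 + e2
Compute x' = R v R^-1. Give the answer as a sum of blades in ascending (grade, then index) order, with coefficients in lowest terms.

~R = -4*e1 - e2, and R ~R = -17, so R^-1 = ~R / (-17).
R v = 13 - e12
Answer: 53/17*e1 + 9/17*e2


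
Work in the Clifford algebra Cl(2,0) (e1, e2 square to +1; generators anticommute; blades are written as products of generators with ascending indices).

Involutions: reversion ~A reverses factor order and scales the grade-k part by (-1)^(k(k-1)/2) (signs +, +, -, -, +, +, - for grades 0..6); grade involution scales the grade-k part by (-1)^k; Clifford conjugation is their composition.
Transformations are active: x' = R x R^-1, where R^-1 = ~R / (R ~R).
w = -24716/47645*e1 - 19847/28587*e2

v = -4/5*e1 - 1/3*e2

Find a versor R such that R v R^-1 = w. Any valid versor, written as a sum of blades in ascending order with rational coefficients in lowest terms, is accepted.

Take R = v + w = -62832/47645*e1 - 9792/9529*e2. Because q(v) = q(w) = 169/225, conjugation by R sends v exactly to w.
Answer: -62832/47645*e1 - 9792/9529*e2


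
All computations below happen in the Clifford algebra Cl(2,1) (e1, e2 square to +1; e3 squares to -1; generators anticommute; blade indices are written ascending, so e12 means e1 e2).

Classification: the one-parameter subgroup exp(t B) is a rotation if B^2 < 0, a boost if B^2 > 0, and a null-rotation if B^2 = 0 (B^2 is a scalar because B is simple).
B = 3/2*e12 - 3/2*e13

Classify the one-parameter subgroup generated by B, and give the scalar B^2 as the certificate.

B^2 term by term: the squares give (3/2)^2*(e12)^2 + (-3/2)^2*(e13)^2 = 9/4*(-1) + 9/4*(+1) = 0 (each basis 2-blade squares to minus the product of its generators' squares); cross terms between blades sharing an index anticommute and cancel. So B^2 = 0.
Answer: null-rotation, certificate B^2 = 0. The scalar 0 is the complete invariant here: its sign names the subgroup type.


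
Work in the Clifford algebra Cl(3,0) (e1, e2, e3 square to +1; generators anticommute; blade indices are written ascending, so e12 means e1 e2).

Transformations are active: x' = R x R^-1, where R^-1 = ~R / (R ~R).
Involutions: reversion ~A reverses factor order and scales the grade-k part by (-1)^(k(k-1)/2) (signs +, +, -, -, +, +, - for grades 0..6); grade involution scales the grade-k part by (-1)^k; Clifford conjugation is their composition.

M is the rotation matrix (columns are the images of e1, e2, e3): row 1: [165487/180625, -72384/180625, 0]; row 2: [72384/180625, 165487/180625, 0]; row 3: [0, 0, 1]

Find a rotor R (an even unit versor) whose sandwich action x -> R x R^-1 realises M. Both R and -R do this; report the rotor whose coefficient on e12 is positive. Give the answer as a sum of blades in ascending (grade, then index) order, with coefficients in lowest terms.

Method: write R = a + b12*e12 + b13*e13 + b23*e23 with a^2 + b12^2 + b13^2 + b23^2 = 1 (so R^-1 = ~R). Expanding the columns R e_j ~R gives tr M = 4a^2 - 1 and, from the antisymmetric part, M21 - M12 = -4a*b12, M13 - M31 = 4a*b13, M32 - M23 = -4a*b23.
Here tr M = 511599/180625, so a^2 = (1 + tr M)/4 = 173056/180625 and a = ±416/425. Taking a = 416/425: M21 - M12 = 144768/180625, M13 - M31 = 0, M32 - M23 = 0, giving b12 = -87/425, b13 = 0, b23 = 0, i.e. R = 416/425 - 87/425*e12.
Its e12 coefficient is negative, so report the other preimage -R.
Answer: -416/425 + 87/425*e12. Recall the cover is two-to-one: with M of trace 511599/180625, both preimages act alike, and the stated e12 sign chooses the sheet.


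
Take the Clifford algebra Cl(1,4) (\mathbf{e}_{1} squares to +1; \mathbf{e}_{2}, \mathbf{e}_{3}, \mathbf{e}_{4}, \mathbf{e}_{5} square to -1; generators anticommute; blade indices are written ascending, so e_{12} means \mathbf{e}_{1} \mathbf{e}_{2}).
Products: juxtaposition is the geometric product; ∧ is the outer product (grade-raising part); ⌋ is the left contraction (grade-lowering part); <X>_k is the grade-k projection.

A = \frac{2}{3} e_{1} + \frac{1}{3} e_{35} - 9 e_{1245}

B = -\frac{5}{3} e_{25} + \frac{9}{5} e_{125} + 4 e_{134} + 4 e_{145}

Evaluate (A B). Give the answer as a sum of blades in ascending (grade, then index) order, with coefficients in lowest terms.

step 1: -36 e_{2} + \frac{81}{5} e_{4} + 15 e_{14} + \frac{5}{9} e_{23} + \frac{6}{5} e_{25} + \frac{8}{3} e_{34} + \frac{8}{3} e_{45} - \frac{3}{5} e_{123} - \frac{10}{9} e_{125} + \frac{4}{3} e_{134} - \frac{4}{3} e_{145} + 36 e_{235}
Answer: -36 e_{2} + \frac{81}{5} e_{4} + 15 e_{14} + \frac{5}{9} e_{23} + \frac{6}{5} e_{25} + \frac{8}{3} e_{34} + \frac{8}{3} e_{45} - \frac{3}{5} e_{123} - \frac{10}{9} e_{125} + \frac{4}{3} e_{134} - \frac{4}{3} e_{145} + 36 e_{235}


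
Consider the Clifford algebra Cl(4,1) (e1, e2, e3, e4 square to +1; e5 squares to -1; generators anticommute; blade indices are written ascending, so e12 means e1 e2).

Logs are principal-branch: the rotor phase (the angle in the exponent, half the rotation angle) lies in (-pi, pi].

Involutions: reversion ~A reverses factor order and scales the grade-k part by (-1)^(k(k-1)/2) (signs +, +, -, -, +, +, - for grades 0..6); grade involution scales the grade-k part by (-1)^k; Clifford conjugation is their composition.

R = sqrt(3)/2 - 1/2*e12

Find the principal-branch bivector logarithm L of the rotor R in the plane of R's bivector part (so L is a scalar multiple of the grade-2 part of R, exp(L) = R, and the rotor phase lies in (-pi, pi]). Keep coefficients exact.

The scalar part of R is sqrt(3)/2, and that scalar determines the rotor phase on the principal branch; recovering the unit plane as bivector-part over sine of the phase gives L = phase * plane.
Concretely: cos(phase) = sqrt(3)/2 gives phase = ±pi/6, and since phase/sin(phase) is even the sign is immaterial: L = (phase/sin(phase)) * <R>_2 = (pi/3) * <R>_2.
Answer: -pi/6*e12


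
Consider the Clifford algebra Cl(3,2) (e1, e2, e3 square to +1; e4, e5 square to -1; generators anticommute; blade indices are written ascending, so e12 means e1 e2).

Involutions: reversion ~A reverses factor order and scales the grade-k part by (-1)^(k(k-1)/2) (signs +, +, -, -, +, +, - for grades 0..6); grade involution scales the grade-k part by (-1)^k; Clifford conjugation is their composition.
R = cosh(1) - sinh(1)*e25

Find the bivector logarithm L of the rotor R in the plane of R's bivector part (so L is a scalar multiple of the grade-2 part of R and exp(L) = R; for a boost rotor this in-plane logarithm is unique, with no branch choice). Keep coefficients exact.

The scalar part of R is cosh(1), which determines |rapidity| via cosh; the sign lives in the bivector part, and pairing them (bivector part over sinh of the rapidity = the plane) gives the unique in-plane L = rapidity * plane.
Concretely: cosh(rapidity) = cosh(1) gives rapidity = ±1, and since rapidity/sinh(rapidity) is even the sign is immaterial: L = (rapidity/sinh(rapidity)) * <R>_2 = (1/sinh(1)) * <R>_2.
Answer: -e25


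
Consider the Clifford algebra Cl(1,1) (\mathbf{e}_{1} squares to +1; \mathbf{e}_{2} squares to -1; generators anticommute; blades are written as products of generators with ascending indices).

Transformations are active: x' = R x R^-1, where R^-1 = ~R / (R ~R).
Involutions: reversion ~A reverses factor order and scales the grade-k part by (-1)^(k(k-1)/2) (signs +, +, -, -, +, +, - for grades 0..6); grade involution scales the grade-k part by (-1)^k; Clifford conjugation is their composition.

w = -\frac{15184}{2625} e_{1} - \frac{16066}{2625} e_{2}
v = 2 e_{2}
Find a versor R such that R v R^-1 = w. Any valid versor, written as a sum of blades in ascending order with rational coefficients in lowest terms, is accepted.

A norm check does it: q(v) = q(w) = -4, hence R = v + w = -\frac{15184}{2625} e_{1} - \frac{10816}{2625} e_{2} realises the map — parallel part kept, (v - w)/2 negated, v carried to w.
Answer: -\frac{15184}{2625} e_{1} - \frac{10816}{2625} e_{2}


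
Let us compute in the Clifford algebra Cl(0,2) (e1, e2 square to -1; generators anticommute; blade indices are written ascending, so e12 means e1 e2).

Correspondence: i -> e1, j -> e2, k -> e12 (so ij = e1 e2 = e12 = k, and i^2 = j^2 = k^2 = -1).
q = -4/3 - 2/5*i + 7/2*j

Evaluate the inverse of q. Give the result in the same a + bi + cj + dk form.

In blades: q = -4/3 - 2/5*e1 + 7/2*e2.
With qbar = -4/3 + 2/5*e1 - 7/2*e2 (scalar fixed, mapped units negated), q qbar = 12769/900 (the sum of squared coefficients), so q^-1 = qbar / (12769/900) = -1200/12769 + 360/12769*e1 - 3150/12769*e2; translating back:
Answer: -1200/12769 + 360/12769*i - 3150/12769*j


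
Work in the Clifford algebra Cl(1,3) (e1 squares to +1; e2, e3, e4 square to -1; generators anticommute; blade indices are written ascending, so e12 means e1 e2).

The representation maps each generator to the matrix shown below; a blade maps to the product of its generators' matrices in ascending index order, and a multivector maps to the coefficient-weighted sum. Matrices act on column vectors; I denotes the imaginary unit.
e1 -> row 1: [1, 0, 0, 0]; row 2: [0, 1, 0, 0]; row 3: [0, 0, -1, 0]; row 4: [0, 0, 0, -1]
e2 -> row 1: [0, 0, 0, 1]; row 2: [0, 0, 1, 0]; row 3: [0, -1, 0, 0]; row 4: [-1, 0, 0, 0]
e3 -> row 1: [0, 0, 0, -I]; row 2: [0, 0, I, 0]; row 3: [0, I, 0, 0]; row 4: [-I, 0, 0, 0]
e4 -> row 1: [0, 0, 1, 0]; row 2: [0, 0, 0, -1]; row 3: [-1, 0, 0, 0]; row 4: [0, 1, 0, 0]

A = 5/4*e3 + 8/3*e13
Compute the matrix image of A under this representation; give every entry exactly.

Bivector images (products of the table entries): rho(e13) = rho(e1)rho(e3) = row 1: [0, 0, 0, -I]; row 2: [0, 0, I, 0]; row 3: [0, -I, 0, 0]; row 4: [I, 0, 0, 0].
M = (5/4)*rho(e3) + (8/3)*rho(e13), summed entrywise:
Answer: row 1: [0, 0, 0, -47*I/12]; row 2: [0, 0, 47*I/12, 0]; row 3: [0, -17*I/12, 0, 0]; row 4: [17*I/12, 0, 0, 0]


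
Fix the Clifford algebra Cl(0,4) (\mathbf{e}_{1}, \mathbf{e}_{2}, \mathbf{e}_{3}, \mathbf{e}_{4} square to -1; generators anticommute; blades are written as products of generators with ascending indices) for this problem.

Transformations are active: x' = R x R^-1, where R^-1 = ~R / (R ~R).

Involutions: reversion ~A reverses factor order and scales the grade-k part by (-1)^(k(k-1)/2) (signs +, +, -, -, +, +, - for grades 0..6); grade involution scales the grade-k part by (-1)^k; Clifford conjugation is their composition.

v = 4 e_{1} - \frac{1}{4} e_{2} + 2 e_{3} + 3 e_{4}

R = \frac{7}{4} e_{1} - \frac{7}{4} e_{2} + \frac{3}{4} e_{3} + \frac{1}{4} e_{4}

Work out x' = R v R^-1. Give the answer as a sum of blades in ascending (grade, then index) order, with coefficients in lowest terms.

~R = \frac{7}{4} e_{1} - \frac{7}{4} e_{2} + \frac{3}{4} e_{3} + \frac{1}{4} e_{4}, and R ~R = -\frac{27}{4}, so R^-1 = ~R / (-\frac{27}{4}).
R v = -\frac{155}{16} + \frac{105}{16} e_{1} e_{2} + \frac{1}{2} e_{1} e_{3} + \frac{17}{4} e_{1} e_{4} - \frac{53}{16} e_{2} e_{3} - \frac{83}{16} e_{2} e_{4} + \frac{7}{4} e_{3} e_{4}
Answer: \frac{221}{216} e_{1} - \frac{1031}{216} e_{2} + \frac{11}{72} e_{3} - \frac{493}{216} e_{4}


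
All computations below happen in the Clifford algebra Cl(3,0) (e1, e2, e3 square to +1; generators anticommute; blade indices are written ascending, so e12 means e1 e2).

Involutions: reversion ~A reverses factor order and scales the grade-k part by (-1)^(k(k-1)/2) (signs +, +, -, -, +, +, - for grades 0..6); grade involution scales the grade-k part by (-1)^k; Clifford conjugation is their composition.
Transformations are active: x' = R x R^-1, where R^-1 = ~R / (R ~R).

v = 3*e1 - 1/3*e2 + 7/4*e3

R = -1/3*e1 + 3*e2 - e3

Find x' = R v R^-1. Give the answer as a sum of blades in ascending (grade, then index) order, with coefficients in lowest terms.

~R = -1/3*e1 + 3*e2 - e3, and R ~R = 91/9, so R^-1 = ~R / (91/9).
R v = -15/4 - 80/9*e12 + 29/12*e13 + 59/12*e23
Answer: -501/182*e1 - 1033/546*e2 - 367/364*e3


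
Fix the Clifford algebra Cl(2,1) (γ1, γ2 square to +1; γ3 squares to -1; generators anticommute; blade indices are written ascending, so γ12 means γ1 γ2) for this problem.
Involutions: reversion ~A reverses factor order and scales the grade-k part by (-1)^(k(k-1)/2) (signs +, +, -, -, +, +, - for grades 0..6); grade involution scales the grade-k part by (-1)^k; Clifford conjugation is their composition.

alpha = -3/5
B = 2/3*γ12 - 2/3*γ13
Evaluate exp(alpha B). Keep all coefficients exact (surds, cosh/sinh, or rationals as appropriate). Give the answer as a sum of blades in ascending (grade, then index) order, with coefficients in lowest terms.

B^2 term by term: the squares give (2/3)^2*(γ12)^2 + (-2/3)^2*(γ13)^2 = 4/9*(-1) + 4/9*(+1) = 0 (each basis 2-blade squares to minus the product of its generators' squares); cross terms between blades sharing an index anticommute and cancel. So B^2 = 0.
B^2 = 0, and the exponential is exactly linear here: exp(alpha B) = 1 + alpha B (parabolic case).
Answer: 1 - 2/5*γ12 + 2/5*γ13


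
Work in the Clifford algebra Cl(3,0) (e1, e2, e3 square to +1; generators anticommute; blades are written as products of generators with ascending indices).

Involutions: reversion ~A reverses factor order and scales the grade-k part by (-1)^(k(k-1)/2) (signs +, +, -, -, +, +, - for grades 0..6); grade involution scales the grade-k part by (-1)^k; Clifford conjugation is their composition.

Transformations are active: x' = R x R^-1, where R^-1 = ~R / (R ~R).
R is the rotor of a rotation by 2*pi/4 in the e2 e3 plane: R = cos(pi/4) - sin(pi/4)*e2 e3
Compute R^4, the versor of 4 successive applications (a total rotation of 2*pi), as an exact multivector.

Half-angle bookkeeping: 4 applications in e2 e3 add up to rotor phase 4*pi/4 = pi, so R^4 = cos(pi) - sin(pi)*e2 e3.
cos(pi) = -1 and sin(pi) = 0, so R^4 = -1. The total rotation 2*pi is 1 full turn, so every vector returns to itself, yet the rotor is -1, on the OTHER sheet of the double cover (an odd number of 2*pi turns).
Answer: -1


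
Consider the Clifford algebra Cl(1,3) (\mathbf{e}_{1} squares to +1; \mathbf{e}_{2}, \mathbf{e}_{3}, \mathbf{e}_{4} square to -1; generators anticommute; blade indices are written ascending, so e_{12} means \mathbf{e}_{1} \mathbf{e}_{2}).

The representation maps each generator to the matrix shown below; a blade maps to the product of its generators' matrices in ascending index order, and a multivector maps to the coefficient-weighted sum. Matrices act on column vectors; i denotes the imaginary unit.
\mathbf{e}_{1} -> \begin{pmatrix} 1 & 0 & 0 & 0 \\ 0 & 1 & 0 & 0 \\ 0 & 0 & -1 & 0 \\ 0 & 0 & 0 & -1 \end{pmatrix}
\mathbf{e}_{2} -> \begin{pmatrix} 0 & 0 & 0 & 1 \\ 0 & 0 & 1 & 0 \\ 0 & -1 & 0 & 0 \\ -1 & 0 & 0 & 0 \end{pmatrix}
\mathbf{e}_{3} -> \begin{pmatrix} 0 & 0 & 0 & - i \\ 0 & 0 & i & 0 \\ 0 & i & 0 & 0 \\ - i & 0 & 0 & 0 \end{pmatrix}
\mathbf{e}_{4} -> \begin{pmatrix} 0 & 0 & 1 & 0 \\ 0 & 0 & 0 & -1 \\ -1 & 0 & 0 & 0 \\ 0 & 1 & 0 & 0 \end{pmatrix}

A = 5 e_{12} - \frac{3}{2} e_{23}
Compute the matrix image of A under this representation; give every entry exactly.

Bivector images (products of the table entries): rho(e_{12}) = rho(\mathbf{e}_{1})rho(\mathbf{e}_{2}) = \begin{pmatrix} 0 & 0 & 0 & 1 \\ 0 & 0 & 1 & 0 \\ 0 & 1 & 0 & 0 \\ 1 & 0 & 0 & 0 \end{pmatrix}; rho(e_{23}) = rho(\mathbf{e}_{2})rho(\mathbf{e}_{3}) = \begin{pmatrix} - i & 0 & 0 & 0 \\ 0 & i & 0 & 0 \\ 0 & 0 & - i & 0 \\ 0 & 0 & 0 & i \end{pmatrix}.
M = (5)*rho(e_{12}) + (-\frac{3}{2})*rho(e_{23}), summed entrywise:
Answer: \begin{pmatrix} \frac{3 i}{2} & 0 & 0 & 5 \\ 0 & - \frac{3 i}{2} & 5 & 0 \\ 0 & 5 & \frac{3 i}{2} & 0 \\ 5 & 0 & 0 & - \frac{3 i}{2} \end{pmatrix}


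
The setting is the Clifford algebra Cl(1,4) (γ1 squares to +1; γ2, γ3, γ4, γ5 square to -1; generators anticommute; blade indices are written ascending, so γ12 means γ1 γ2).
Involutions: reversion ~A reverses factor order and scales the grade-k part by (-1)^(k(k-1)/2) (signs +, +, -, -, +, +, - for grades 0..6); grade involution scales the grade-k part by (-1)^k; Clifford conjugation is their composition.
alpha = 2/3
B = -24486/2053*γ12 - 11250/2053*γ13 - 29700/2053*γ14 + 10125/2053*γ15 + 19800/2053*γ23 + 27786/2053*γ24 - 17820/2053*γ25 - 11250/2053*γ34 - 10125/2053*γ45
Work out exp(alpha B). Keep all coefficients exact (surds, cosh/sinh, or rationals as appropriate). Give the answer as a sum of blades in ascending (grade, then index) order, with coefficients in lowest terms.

B^2 term by term: the squares give (-24486/2053)^2*(γ12)^2 + (-11250/2053)^2*(γ13)^2 + (-29700/2053)^2*(γ14)^2 + (10125/2053)^2*(γ15)^2 + (19800/2053)^2*(γ23)^2 + (27786/2053)^2*(γ24)^2 + (-17820/2053)^2*(γ25)^2 + (-11250/2053)^2*(γ34)^2 + (-10125/2053)^2*(γ45)^2 = 599564196/4214809*(+1) + 126562500/4214809*(+1) + 882090000/4214809*(+1) + 102515625/4214809*(+1) + 392040000/4214809*(-1) + 772061796/4214809*(-1) + 317552400/4214809*(-1) + 126562500/4214809*(-1) + 102515625/4214809*(-1) = 0 (each basis 2-blade squares to minus the product of its generators' squares); cross terms between blades sharing an index anticommute and cancel; the commuting (index-disjoint) pairs give grade-4 terms 2*c*c'*(blade product), which cancel blade by blade — γ1234: 550935000/4214809 + 625185000/4214809 - 1176120000/4214809 = 0; γ1235: -400950000/4214809 + 400950000/4214809 = 0; γ1245: 495841500/4214809 - 1058508000/4214809 + 562666500/4214809 = 0; γ1345: 227812500/4214809 - 227812500/4214809 = 0; γ2345: -400950000/4214809 + 400950000/4214809 = 0 — confirming B is simple. So B^2 = 0.
B^2 = 0, so the series truncates immediately: exp(alpha B) = 1 + alpha B (parabolic case).
Answer: 1 - 16324/2053*γ12 - 7500/2053*γ13 - 19800/2053*γ14 + 6750/2053*γ15 + 13200/2053*γ23 + 18524/2053*γ24 - 11880/2053*γ25 - 7500/2053*γ34 - 6750/2053*γ45


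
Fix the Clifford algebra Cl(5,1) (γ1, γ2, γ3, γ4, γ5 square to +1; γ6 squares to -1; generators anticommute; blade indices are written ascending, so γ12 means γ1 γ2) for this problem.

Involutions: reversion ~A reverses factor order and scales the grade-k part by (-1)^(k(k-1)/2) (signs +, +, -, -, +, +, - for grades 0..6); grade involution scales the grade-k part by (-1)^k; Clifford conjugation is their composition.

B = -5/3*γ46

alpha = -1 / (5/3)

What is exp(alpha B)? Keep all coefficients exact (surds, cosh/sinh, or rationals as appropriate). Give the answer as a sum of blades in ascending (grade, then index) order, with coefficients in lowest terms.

B^2 = (-5/3)^2*(γ46)^2 = 25/9*(+1) = 25/9 (a basis 2-blade squares to minus the product of its generators' squares).
B^2 = 25/9 — hyperbolic case — the even/odd split gives cosh and sinh: l = 5/3, alpha*l = -1, so exp(alpha B) = cosh(-1) + (sinh(-1)/(5/3))*B = cosh(1) + (-3*sinh(1)/5)*B.
Answer: cosh(1) + sinh(1)*γ46


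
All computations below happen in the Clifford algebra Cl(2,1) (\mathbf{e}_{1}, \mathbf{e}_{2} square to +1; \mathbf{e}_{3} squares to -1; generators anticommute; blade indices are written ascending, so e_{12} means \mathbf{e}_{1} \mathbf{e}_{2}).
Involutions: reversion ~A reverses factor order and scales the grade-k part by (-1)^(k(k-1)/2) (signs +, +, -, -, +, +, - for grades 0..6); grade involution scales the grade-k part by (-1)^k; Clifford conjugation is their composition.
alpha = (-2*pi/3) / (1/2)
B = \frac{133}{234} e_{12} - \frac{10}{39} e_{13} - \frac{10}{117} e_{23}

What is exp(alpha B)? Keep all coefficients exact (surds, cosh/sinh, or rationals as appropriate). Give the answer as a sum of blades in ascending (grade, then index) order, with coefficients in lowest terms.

B^2 term by term: the squares give (\frac{133}{234})^2*(e_{12})^2 + (-\frac{10}{39})^2*(e_{13})^2 + (-\frac{10}{117})^2*(e_{23})^2 = \frac{17689}{54756}*(-1) + \frac{100}{1521}*(+1) + \frac{100}{13689}*(+1) = -\frac{1}{4} (each basis 2-blade squares to minus the product of its generators' squares); cross terms between blades sharing an index anticommute and cancel. So B^2 = -\frac{1}{4}.
B^2 = -\frac{1}{4} — since the square is negative, the closed form is circular: l = \frac{1}{2}, alpha*l = - \frac{2 \pi}{3}, so exp(alpha B) = cos(- \frac{2 \pi}{3}) + (sin(- \frac{2 \pi}{3})/(\frac{1}{2}))*B = - \frac{1}{2} + (- \sqrt{3})*B.
Answer: - \frac{1}{2} - \frac{133 \sqrt{3}}{234} e_{12} + \frac{10 \sqrt{3}}{39} e_{13} + \frac{10 \sqrt{3}}{117} e_{23}


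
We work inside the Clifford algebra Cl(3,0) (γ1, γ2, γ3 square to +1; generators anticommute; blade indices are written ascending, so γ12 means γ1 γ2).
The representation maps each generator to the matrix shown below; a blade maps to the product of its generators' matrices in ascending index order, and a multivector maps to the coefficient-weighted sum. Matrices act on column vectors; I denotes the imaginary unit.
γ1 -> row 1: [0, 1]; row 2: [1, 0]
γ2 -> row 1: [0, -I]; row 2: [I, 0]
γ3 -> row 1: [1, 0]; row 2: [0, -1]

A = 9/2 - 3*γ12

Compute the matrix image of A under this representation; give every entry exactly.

Bivector images (products of the table entries): rho(γ12) = rho(γ1)rho(γ2) = row 1: [I, 0]; row 2: [0, -I].
M = (9/2)*1 + (-3)*rho(γ12), summed entrywise (1 is the identity matrix):
Answer: row 1: [9/2 - 3*I, 0]; row 2: [0, 9/2 + 3*I]


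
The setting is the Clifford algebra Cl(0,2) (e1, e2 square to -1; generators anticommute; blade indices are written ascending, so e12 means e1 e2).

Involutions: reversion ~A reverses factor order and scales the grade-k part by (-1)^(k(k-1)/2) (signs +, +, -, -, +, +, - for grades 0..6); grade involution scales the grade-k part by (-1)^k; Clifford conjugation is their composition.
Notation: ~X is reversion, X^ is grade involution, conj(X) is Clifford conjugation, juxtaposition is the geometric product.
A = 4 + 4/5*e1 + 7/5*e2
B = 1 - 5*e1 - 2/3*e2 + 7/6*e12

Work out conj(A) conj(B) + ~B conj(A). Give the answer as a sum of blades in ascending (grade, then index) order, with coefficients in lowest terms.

first term: 134/15 + 125/6*e1 + 1/3*e2 + 9/5*e12
second term: -14/15 - 673/30*e1 - 47/15*e2 + 9/5*e12
Answer: 8 - 8/5*e1 - 14/5*e2 + 18/5*e12


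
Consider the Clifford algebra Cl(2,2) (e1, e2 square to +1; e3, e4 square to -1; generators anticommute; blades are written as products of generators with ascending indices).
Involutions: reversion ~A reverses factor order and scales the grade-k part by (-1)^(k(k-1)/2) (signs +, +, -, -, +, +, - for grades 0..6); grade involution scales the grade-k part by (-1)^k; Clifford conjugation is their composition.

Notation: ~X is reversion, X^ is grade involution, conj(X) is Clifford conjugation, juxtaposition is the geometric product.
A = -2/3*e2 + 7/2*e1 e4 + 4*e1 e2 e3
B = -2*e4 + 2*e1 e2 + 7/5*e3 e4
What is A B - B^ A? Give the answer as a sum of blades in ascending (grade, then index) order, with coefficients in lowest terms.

first term: 25/3*e1 - 8*e3 + 49/10*e1 e3 + 25/3*e2 e4 - 28/5*e1 e2 e4 - 14/15*e2 e3 e4 - 8*e1 e2 e3 e4
second term: 17/3*e1 - 8*e3 - 49/10*e1 e3 - 17/3*e2 e4 + 28/5*e1 e2 e4 - 14/15*e2 e3 e4 - 8*e1 e2 e3 e4
Answer: 8/3*e1 + 49/5*e1 e3 + 14*e2 e4 - 56/5*e1 e2 e4


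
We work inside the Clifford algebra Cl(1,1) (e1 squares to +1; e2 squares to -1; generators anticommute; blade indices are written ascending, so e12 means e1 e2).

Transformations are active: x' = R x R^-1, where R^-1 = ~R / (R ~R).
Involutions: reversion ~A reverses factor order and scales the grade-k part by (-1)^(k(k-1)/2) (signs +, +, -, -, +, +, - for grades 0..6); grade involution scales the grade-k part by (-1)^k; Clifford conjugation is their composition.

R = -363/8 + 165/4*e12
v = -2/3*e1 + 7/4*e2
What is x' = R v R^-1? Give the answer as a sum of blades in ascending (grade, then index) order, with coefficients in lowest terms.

~R = -363/8 - 165/4*e12, and R ~R = 22869/64, so R^-1 = ~R / (22869/64).
R v = -671/16*e1 - 1661/32*e2
Answer: 713/63*e1 + 2881/252*e2


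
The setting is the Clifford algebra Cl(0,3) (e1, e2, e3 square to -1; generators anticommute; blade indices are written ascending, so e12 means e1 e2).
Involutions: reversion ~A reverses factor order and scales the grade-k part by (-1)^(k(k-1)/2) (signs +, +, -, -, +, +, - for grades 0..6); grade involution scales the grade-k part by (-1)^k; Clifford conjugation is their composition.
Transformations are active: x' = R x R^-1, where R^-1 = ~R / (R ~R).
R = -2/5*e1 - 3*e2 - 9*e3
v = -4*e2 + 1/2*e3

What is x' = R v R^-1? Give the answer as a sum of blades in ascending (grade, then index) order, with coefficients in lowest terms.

~R = -2/5*e1 - 3*e2 - 9*e3, and R ~R = -2254/25, so R^-1 = ~R / (-2254/25).
R v = -15/2 + 8/5*e12 - 1/5*e13 - 75/2*e23
Answer: -75/1127*e1 + 7891/2254*e2 - 2251/1127*e3


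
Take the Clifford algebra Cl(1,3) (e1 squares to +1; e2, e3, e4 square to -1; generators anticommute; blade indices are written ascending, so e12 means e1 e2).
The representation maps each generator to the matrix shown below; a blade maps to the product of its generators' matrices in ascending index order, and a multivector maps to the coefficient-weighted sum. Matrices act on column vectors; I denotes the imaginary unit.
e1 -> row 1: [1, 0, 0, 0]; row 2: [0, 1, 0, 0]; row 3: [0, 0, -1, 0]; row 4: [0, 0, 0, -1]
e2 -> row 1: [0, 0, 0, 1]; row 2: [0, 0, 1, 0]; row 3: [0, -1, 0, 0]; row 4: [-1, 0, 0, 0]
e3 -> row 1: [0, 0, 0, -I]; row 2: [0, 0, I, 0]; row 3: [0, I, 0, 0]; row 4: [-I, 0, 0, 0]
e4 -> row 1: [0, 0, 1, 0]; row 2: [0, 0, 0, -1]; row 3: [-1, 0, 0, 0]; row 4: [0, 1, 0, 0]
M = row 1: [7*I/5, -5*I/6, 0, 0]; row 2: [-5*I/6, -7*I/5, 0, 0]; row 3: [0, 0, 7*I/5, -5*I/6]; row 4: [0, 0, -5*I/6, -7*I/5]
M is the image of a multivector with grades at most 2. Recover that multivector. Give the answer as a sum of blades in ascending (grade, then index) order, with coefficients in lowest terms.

Method: the blade images are trace-orthogonal — tr(rho(e_A) rho(e_B)^-1) = 4 if A = B and 0 otherwise — and rho(e_A)^-1 = (e_A)^2 * rho(e_A) with (e_A)^2 = +1 or -1, so the coefficient of e_A in the preimage is (e_A)^2 * tr(M rho(e_A))/4.
Nonzero projections over blades of grade <= 2: e23: (e23)^2 = -1, tr(M rho(e23)) = 28/5, coefficient -7/5; e34: (e34)^2 = -1, tr(M rho(e34)) = -10/3, coefficient 5/6. Every other blade of grade <= 2 projects to 0.
Answer: -7/5*e23 + 5/6*e34


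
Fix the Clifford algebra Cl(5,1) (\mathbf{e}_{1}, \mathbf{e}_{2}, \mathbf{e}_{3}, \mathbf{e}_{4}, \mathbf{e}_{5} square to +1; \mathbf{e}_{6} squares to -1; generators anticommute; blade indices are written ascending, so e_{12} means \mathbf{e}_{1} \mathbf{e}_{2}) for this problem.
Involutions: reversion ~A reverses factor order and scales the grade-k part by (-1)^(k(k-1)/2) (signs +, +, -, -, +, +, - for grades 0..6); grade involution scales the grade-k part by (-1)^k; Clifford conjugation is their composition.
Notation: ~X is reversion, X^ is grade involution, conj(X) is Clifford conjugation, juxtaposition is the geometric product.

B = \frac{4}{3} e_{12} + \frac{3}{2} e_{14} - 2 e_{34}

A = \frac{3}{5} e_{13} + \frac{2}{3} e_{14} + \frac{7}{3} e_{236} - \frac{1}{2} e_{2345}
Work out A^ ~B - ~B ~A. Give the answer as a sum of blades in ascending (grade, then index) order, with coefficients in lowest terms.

first term: 1 - \frac{4}{3} e_{13} + \frac{6}{5} e_{14} - \frac{4}{5} e_{23} - \frac{8}{9} e_{24} + e_{25} + \frac{9}{10} e_{34} - \frac{28}{9} e_{136} - \frac{14}{3} e_{246} - \frac{3}{4} e_{1235} - \frac{2}{3} e_{1345} + \frac{7}{2} e_{12346}
second term: -1 - \frac{4}{3} e_{13} + \frac{6}{5} e_{14} - \frac{4}{5} e_{23} - \frac{8}{9} e_{24} + e_{25} + \frac{9}{10} e_{34} + \frac{28}{9} e_{136} + \frac{14}{3} e_{246} + \frac{3}{4} e_{1235} + \frac{2}{3} e_{1345} + \frac{7}{2} e_{12346}
Answer: 2 - \frac{56}{9} e_{136} - \frac{28}{3} e_{246} - \frac{3}{2} e_{1235} - \frac{4}{3} e_{1345}


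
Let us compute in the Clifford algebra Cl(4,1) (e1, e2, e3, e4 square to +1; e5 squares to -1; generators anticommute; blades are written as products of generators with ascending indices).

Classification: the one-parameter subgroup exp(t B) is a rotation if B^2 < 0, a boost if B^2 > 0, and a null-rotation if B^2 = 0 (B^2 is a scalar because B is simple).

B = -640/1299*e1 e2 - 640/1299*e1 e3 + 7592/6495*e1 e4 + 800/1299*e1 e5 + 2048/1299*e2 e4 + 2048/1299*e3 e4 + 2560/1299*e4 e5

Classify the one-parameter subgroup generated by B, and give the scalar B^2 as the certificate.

B^2 term by term: the squares give (-640/1299)^2*(e1 e2)^2 + (-640/1299)^2*(e1 e3)^2 + (7592/6495)^2*(e1 e4)^2 + (800/1299)^2*(e1 e5)^2 + (2048/1299)^2*(e2 e4)^2 + (2048/1299)^2*(e3 e4)^2 + (2560/1299)^2*(e4 e5)^2 = 409600/1687401*(-1) + 409600/1687401*(-1) + 57638464/42185025*(-1) + 640000/1687401*(+1) + 4194304/1687401*(-1) + 4194304/1687401*(-1) + 6553600/1687401*(+1) = -64/25 (each basis 2-blade squares to minus the product of its generators' squares); cross terms between blades sharing an index anticommute and cancel; the commuting (index-disjoint) pairs give grade-4 terms 2*c*c'*(blade product), which cancel blade by blade — e1 e2 e3 e4: -2621440/1687401 + 2621440/1687401 = 0; e1 e2 e4 e5: -3276800/1687401 + 3276800/1687401 = 0; e1 e3 e4 e5: -3276800/1687401 + 3276800/1687401 = 0 — confirming B is simple. So B^2 = -64/25.
Answer: rotation, certificate B^2 = -64/25. The invariant at work: B^2 = -64/25 is unchanged by conjugation, hence its sign classifies the subgroup whatever basis B is written in.


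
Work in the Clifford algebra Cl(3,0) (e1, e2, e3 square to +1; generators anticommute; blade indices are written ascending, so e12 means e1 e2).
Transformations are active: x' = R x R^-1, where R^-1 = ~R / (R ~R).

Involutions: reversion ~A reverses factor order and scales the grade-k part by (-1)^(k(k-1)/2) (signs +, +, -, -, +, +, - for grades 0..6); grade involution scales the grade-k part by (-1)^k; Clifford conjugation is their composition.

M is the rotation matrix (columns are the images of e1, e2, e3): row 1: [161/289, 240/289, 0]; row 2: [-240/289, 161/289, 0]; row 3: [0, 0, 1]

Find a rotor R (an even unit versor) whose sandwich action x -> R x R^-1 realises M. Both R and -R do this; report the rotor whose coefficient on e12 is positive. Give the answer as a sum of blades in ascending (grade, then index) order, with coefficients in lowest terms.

Method: write R = a + b12*e12 + b13*e13 + b23*e23 with a^2 + b12^2 + b13^2 + b23^2 = 1 (so R^-1 = ~R). Expanding the columns R e_j ~R gives tr M = 4a^2 - 1 and, from the antisymmetric part, M21 - M12 = -4a*b12, M13 - M31 = 4a*b13, M32 - M23 = -4a*b23.
Here tr M = 611/289, so a^2 = (1 + tr M)/4 = 225/289 and a = ±15/17. Taking a = 15/17: M21 - M12 = -480/289, M13 - M31 = 0, M32 - M23 = 0, giving b12 = 8/17, b13 = 0, b23 = 0, i.e. R = 15/17 + 8/17*e12.
Its e12 coefficient is already positive.
Answer: 15/17 + 8/17*e12. Note: both R and -R realise this M (trace 611/289); the covering map identifies them, and the e12-coefficient sign is the tie-breaker.


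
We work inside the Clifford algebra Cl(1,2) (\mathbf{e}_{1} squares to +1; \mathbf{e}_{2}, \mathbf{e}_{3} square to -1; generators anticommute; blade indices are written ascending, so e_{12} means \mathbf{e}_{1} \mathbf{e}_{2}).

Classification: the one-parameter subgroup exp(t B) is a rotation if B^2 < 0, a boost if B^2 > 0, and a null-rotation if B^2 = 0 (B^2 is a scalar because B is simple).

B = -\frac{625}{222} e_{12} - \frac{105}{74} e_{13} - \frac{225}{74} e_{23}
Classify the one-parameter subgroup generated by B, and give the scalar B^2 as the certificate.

B^2 term by term: the squares give (-\frac{625}{222})^2*(e_{12})^2 + (-\frac{105}{74})^2*(e_{13})^2 + (-\frac{225}{74})^2*(e_{23})^2 = \frac{390625}{49284}*(+1) + \frac{11025}{5476}*(+1) + \frac{50625}{5476}*(-1) = \frac{25}{36} (each basis 2-blade squares to minus the product of its generators' squares); cross terms between blades sharing an index anticommute and cancel. So B^2 = \frac{25}{36}.
Answer: boost, certificate B^2 = \frac{25}{36}. No conjugation can change B^2 = \frac{25}{36}; the sign gives the class.
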